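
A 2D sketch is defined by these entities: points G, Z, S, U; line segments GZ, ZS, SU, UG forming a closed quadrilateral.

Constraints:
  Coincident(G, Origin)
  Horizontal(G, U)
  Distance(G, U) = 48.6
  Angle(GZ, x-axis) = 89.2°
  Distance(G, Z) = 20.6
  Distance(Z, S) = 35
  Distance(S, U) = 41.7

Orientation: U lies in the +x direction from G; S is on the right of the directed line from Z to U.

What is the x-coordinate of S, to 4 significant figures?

9.072

Checks: |ZS| = 35.00 ✓; |SU| = 41.70 ✓.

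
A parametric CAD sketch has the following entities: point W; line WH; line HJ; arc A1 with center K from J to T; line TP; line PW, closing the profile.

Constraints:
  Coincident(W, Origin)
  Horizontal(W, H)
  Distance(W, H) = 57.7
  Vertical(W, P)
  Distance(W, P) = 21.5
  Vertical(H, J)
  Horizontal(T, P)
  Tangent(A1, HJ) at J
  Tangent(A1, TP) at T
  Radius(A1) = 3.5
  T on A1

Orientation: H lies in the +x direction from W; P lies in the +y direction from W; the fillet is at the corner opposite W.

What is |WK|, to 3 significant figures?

57.1

W is at the origin; WH is horizontal with |WH| = 57.7 and H on the +x side, so H = (57.7, 0.00). WP is vertical with |WP| = 21.5 and P on the +y side, so P = (0.00, 21.5). The virtual corner opposite W is at (57.7, 21.5). The tangent condition forces KJ to be normal to HJ and tangency of A1 to TP means the radius KT is perpendicular to TP, with radius 3.5, so the center K sits 3.5 in from both sides at K = (54.2, 18.0). Then |WK| = |K − W| = 57.1.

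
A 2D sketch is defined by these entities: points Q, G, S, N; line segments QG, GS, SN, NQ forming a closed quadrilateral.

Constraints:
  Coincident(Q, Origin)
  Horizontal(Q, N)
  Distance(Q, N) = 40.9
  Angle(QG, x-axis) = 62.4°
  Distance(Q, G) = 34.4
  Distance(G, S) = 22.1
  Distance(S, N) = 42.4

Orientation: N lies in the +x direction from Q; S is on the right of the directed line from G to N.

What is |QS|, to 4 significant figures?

14.27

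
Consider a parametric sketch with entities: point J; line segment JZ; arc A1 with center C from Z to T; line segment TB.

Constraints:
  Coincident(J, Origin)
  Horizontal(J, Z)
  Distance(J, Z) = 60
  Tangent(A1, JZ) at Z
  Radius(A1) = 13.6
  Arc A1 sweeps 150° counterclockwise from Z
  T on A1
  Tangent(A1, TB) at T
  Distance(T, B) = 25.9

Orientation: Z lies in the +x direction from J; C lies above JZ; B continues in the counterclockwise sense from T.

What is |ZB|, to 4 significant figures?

41.39

On A1, Z sits at bearing -90° from C; a 150° counterclockwise sweep puts T at bearing 60°, so T = C + 13.6·(cos 60°, sin 60°) = (66.80, 25.38). Tangency of A1 to TB means the radius CT is perpendicular to TB, so TB runs along (−sin 60°, cos 60°); with |TB| = 25.9, B = (44.37, 38.33). Then |ZB| = |B − Z| = 41.39.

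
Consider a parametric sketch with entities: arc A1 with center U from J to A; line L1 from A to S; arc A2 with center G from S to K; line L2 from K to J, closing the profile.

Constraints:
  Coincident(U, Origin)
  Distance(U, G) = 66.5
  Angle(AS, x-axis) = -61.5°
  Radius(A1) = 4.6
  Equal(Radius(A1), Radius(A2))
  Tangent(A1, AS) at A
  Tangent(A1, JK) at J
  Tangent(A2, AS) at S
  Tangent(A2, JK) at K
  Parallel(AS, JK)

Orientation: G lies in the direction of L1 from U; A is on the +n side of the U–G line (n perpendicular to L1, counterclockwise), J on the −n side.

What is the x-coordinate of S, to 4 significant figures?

35.77

The slot axis is L1's direction at -61.5°, so u = (cos -61.5°, sin -61.5°) = (0.4772, -0.8788) and n = (−sin -61.5°, cos -61.5°) = (0.8788, 0.4772). U is at the origin and G lies 66.5 along u from U, so G = 66.5·u = (31.73, -58.44). Tangency of A1 to both parallel lines with radius 4.6 puts A and J at U ± 4.6·n: A = (4.043, 2.195), J = (-4.043, -2.195). Equal radii place S and K the same way about G: S = G + 4.6·n = (35.77, -56.25), K = G − 4.6·n = (27.69, -60.64). So S.x = 35.77.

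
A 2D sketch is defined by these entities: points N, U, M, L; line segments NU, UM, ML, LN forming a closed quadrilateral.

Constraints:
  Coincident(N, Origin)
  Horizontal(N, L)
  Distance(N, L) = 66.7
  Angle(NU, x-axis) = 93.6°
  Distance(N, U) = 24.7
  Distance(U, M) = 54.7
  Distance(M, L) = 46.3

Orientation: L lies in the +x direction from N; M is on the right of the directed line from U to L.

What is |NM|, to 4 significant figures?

34.53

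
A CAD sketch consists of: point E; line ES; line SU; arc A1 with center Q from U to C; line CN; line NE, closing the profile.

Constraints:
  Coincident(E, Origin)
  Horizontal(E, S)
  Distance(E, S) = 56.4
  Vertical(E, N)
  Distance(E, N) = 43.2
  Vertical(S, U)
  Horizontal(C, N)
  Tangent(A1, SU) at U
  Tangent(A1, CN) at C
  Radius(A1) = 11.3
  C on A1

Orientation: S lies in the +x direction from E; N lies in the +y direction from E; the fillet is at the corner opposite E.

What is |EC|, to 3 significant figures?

62.5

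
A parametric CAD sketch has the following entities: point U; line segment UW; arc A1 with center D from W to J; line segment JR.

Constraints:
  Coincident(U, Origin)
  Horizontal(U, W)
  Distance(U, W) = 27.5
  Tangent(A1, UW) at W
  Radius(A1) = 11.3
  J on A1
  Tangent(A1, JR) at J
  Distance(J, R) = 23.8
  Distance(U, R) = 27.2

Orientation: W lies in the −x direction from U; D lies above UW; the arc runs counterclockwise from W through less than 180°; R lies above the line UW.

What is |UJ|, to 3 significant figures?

18.6

Checks: |DW| = 11.30 ✓; |DJ| = 11.30 ✓; ∠(DJ, JR) = 90.00° ✓; |JR| = 23.80 ✓; |UR| = 27.20 ✓.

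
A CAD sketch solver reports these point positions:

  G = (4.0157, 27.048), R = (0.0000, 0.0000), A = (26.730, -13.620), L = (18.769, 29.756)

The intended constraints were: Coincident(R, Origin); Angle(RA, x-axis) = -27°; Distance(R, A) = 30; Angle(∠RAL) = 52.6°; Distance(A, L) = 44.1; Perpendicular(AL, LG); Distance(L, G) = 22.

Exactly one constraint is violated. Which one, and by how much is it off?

Distance(L, G) = 22 — off by 7.00.

R = (0.00, 0.00) ✓; RA at -27.00° ✓; |RA| = 30.00 ✓; ∠RAL = 52.60° ✓; |AL| = 44.10 ✓; ∠(AL, LG) = 90.00° ✓; |LG| = 15.00 ✗.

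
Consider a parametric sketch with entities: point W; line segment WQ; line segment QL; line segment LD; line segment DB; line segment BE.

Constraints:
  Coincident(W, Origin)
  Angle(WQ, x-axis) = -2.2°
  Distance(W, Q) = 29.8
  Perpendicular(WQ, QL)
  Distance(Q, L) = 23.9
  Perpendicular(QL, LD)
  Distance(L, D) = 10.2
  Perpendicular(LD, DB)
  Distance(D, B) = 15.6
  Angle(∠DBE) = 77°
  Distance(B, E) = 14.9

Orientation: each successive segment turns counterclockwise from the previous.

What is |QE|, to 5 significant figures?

12.426

W is at the origin; WQ runs at -2.2° with length 29.8, so Q = (29.778, -1.1440). WQ ⟂ QL, so QL runs at 87.800°; with |QL| = 23.9, L = (30.696, 22.738). QL ⟂ LD, so LD runs at 177.80°; with |LD| = 10.2, D = (20.503, 23.130). LD is perpendicular to DB, so DB runs at -92.200°; with |DB| = 15.6, B = (19.904, 7.5415). ∠DBE = 77.0° gives BE at 10.800° from the x-axis; with |BE| = 14.9, E = (34.540, 10.333). Then |QE| = |E − Q| = 12.426.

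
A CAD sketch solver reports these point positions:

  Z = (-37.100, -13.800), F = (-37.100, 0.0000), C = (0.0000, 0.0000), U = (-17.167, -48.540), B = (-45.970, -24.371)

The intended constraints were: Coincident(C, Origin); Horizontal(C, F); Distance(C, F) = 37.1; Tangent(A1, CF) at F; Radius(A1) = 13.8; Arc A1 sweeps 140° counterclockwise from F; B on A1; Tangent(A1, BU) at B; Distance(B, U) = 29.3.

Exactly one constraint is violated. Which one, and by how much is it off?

Distance(B, U) = 29.3 — off by 8.30.

C = (0.00, 0.00) ✓; C.y = 0.00, F.y = 0.00 ✓; |CF| = 37.10 ✓; ∠(ZF, FC) = 90.00° ✓; |ZF| = 13.80 ✓; bearing(Z→B) − bearing(Z→F) = 140.0° ✓; |ZB| = 13.80 ✓; ∠(ZB, BU) = 90.00° ✓; |BU| = 37.60 ✗.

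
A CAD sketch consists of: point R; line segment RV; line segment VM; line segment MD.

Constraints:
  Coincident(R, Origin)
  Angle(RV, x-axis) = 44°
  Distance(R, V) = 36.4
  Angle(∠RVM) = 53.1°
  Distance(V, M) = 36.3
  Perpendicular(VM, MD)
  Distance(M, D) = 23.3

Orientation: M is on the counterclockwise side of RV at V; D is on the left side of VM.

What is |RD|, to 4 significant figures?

15.57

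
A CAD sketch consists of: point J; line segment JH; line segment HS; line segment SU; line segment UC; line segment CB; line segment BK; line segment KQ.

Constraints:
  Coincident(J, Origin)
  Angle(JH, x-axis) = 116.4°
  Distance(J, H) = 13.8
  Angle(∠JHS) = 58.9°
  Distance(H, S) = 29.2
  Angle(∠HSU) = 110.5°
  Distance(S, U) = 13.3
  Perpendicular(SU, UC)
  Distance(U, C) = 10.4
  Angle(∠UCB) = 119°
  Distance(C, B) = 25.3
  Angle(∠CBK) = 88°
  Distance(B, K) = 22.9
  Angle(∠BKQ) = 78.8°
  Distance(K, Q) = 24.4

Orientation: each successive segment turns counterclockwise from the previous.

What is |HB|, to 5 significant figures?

4.8893

SU ⟂ UC, so UC runs at 37.000°; with |UC| = 10.4, C = (-5.5152, -16.629). ∠UCB = 119.0° gives CB at 98.000° from the x-axis; with |CB| = 25.3, B = (-9.0362, 8.4246). Then |HB| = |B − H| = 4.8893.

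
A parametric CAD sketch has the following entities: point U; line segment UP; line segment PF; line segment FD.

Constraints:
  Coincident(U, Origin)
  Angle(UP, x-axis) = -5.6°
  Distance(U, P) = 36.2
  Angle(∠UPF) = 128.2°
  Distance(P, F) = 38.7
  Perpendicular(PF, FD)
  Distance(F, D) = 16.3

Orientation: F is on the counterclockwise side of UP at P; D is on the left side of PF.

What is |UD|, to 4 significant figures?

62.28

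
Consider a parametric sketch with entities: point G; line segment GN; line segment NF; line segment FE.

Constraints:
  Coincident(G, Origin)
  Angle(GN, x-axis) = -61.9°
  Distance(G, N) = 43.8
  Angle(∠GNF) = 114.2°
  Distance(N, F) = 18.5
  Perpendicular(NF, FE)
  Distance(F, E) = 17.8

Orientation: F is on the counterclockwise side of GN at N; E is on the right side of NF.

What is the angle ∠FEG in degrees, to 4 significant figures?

32.26°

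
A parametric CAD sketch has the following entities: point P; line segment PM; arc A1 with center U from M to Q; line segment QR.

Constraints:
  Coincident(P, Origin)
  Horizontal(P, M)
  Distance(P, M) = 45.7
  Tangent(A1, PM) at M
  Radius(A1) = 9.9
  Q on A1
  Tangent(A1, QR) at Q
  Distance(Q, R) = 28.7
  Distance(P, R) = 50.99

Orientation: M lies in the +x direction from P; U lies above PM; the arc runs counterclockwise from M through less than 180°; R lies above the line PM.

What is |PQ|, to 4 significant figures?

55.60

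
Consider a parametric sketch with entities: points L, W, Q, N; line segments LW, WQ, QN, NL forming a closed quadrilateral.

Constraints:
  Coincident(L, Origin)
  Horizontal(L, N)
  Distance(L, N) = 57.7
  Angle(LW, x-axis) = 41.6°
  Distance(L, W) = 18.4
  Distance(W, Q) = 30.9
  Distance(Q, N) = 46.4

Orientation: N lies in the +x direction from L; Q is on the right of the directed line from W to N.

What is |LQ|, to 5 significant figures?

24.067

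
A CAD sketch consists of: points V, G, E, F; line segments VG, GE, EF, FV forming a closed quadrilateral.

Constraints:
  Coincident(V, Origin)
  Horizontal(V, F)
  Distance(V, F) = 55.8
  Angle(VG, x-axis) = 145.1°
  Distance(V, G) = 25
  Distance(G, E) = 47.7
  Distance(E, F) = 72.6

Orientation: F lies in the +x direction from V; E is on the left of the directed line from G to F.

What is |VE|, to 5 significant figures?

53.901

V is at the origin; V and F share the same y with |VF| = 55.8 and F in +x, so F = (55.8, 0). VG runs at 145.1° with |VG| = 25.0, so G = (-20.504, 14.304). E is determined by |GE| = 47.7 and |EF| = 72.6 together: it lies at the intersection of circle(G, 47.7) and circle(F, 72.6). With |GF| = 77.633, the foot of the radical line on GF is 19.524 from G and the perpendicular offset is √(47.7² − 19.524²) = 43.521. Taking the left-of-GF solution: E = (6.7045, 53.483).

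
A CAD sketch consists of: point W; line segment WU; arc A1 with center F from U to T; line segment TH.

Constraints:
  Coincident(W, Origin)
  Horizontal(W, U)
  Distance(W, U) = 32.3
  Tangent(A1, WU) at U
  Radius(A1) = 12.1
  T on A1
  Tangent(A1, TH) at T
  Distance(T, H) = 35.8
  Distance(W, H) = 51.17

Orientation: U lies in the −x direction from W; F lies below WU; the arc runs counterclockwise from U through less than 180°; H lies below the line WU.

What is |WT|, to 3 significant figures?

46.1

Checks: W.y = 0.00, U.y = 0.00 ✓; ∠(FU, UW) = 90.00° ✓; |FT| = 12.10 ✓; ∠(FT, TH) = 90.00° ✓; |TH| = 35.80 ✓; |WH| = 51.17 ✓.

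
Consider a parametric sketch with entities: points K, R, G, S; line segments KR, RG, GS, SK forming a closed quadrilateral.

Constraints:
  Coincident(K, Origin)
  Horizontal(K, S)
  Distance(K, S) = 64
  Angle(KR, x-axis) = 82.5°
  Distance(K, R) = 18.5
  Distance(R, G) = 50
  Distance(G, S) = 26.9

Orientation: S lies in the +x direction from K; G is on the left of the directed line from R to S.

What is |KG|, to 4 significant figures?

57.39

K is at the origin; K and S share the same y with |KS| = 64.0 and S in +x, so S = (64.0, 0). KR runs at 82.5° with |KR| = 18.5, so R = (2.415, 18.34). G is determined by |RG| = 50.0 and |GS| = 26.9 together: it lies at the intersection of circle(R, 50.0) and circle(S, 26.9). With |RS| = 64.26, the foot of the radical line on RS is 45.95 from R and the perpendicular offset is √(50.0² − 45.95²) = 19.71. Taking the left-of-RS solution: G = (52.08, 24.11).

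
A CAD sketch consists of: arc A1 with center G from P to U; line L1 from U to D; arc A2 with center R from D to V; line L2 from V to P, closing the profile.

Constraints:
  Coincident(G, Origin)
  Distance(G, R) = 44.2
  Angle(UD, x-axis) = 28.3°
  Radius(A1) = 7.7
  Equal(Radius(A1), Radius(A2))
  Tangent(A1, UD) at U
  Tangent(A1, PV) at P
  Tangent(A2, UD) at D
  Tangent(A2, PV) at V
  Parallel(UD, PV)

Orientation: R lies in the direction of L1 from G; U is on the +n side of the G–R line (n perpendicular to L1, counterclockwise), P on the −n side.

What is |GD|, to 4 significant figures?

44.87

Tangency of A1 to both parallel lines with radius 7.7 puts U and P at G ± 7.7·n: U = (-3.650, 6.780), P = (3.650, -6.780). Equal radii place D and V the same way about R: D = R + 7.7·n = (35.27, 27.73), V = R − 7.7·n = (42.57, 14.18). Then |GD| = |D − G| = 44.87.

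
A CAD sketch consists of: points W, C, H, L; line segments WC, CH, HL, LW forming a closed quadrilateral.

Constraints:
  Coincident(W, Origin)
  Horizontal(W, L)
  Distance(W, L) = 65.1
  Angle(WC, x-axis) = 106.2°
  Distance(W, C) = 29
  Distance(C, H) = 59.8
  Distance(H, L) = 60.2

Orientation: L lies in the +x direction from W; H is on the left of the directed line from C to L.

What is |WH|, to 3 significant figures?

71.9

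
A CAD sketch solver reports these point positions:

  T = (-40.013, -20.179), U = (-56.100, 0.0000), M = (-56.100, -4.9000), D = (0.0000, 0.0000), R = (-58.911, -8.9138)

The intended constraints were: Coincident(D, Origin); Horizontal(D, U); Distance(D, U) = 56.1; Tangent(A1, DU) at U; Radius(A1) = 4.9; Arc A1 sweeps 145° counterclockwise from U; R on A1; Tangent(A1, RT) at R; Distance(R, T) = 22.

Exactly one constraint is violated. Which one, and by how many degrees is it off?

Tangent(A1, RT) at R — off by 4.21°.

D = (0.00, 0.00) ✓; D.y = 0.00, U.y = 0.00 ✓; |DU| = 56.10 ✓; ∠(MU, UD) = 90.00° ✓; |MU| = 4.900 ✓; bearing(M→R) − bearing(M→U) = 145.0° ✓; |MR| = 4.900 ✓; ∠(MR, RT) = 85.79° ✗; |RT| = 22.00 ✓.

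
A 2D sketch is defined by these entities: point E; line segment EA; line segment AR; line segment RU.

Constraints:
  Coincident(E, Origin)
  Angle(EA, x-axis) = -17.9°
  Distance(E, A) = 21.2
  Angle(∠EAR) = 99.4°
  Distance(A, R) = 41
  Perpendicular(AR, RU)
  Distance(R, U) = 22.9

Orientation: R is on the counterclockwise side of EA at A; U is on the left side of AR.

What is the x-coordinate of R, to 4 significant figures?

38.98

E is at the origin; EA runs at -17.9° with length 21.2, so A = 21.2·(cos -17.9°, sin -17.9°) = (20.17, -6.516). ∠EAR = 99.4°, so AR runs at -17.9° + (180° − 99.4°) = 62.70° from the x-axis; with |AR| = 41.0, R = A + 41.0·(cos 62.70°, sin 62.70°) = (38.98, 29.92). So R.x = 38.98.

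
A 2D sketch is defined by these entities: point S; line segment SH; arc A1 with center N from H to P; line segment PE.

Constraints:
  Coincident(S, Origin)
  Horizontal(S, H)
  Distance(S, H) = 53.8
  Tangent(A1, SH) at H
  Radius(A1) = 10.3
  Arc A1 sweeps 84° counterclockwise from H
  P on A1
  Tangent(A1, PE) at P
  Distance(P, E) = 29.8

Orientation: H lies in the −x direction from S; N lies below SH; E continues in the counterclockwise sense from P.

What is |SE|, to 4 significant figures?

77.59

S is at the origin; S and H share the same y with |SH| = 53.8 and H on the −x side, so H = (-53.80, 0.000). Tangency of A1 to SH means the radius NH is perpendicular to SH, so N = H + (0, -10.3) = (-53.80, -10.30). On A1, H sits at bearing 90° from N; an 84° counterclockwise sweep puts P at bearing 174°, so P = N + 10.3·(cos 174°, sin 174°) = (-64.04, -9.223). Tangency of A1 to PE means the radius NP is perpendicular to PE, so PE runs along (−sin 174°, cos 174°); with |PE| = 29.8, E = (-67.16, -38.86). Then |SE| = |E − S| = 77.59.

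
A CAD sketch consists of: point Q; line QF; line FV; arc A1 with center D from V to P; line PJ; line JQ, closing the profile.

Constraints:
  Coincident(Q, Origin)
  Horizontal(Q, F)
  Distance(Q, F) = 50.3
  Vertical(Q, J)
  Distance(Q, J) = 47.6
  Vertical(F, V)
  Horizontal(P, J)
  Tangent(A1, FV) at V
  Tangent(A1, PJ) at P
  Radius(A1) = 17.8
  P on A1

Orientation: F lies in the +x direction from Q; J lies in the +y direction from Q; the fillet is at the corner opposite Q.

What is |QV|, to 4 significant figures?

58.46

Q is at the origin; QF is horizontal with |QF| = 50.3 and F on the +x side, so F = (50.30, 0.000). Q and J share the same x with |QJ| = 47.6 and J on the +y side, so J = (0.000, 47.60). The virtual corner opposite Q is at (50.30, 47.60). A1 meets FV tangentially, so DV is at right angles to FV and A1 meets PJ tangentially, so DP is at right angles to PJ, with radius 17.8, so the center D sits 17.8 in from both sides at D = (32.50, 29.80). That places the tangent points at V = (50.30, 29.80) on FV and P = (32.50, 47.60) on PJ. Then |QV| = |V − Q| = 58.46.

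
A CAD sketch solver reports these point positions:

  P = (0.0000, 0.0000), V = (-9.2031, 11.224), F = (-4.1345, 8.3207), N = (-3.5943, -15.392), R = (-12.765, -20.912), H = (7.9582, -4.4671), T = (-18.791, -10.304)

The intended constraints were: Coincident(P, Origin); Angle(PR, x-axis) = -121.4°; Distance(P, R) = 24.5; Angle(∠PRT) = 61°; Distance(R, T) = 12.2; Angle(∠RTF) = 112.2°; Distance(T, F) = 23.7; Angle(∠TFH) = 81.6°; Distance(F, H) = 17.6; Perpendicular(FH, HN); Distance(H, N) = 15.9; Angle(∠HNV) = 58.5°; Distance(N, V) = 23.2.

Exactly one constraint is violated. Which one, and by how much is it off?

Distance(N, V) = 23.2 — off by 4.00.

P = (0.00, 0.00) ✓; PR at -121.4° ✓; |PR| = 24.50 ✓; ∠PRT = 61.00° ✓; |RT| = 12.20 ✓; ∠RTF = 112.2° ✓; |TF| = 23.70 ✓; ∠TFH = 81.60° ✓; |FH| = 17.60 ✓; ∠(FH, HN) = 90.00° ✓; |HN| = 15.90 ✓; ∠HNV = 58.50° ✓; |NV| = 27.20 ✗.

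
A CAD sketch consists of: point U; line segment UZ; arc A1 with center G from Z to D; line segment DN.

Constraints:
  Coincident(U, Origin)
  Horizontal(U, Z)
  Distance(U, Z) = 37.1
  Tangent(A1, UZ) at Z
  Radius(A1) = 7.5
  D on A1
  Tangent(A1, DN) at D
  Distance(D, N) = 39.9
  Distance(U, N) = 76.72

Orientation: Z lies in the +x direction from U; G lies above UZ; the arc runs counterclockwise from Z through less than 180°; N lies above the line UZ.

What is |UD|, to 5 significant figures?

42.575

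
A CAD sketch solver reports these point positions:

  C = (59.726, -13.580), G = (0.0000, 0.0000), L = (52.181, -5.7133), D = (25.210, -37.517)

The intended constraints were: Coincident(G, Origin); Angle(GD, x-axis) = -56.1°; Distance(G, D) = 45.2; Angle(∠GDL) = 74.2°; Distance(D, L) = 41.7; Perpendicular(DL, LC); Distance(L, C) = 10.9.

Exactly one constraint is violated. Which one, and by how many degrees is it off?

Perpendicular(DL, LC) — off by 5.90°.

G = (0.00, 0.00) ✓; GD at -56.10° ✓; |GD| = 45.20 ✓; ∠GDL = 74.20° ✓; |DL| = 41.70 ✓; ∠(DL, LC) = 95.90° ✗; |LC| = 10.90 ✓.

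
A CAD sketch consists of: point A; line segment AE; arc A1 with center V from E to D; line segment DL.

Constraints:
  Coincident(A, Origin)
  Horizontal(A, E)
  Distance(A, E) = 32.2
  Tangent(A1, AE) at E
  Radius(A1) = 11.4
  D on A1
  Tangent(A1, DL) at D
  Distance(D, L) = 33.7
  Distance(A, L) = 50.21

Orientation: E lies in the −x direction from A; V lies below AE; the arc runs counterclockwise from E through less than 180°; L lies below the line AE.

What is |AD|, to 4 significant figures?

45.20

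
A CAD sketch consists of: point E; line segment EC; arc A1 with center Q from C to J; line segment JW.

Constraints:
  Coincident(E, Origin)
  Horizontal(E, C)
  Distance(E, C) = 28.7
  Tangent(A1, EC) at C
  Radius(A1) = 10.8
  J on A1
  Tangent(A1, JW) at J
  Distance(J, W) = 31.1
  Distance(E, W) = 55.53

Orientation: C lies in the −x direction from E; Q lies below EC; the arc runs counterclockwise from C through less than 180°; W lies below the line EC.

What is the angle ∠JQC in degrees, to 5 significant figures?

98.124°

Checks: |QJ| = 10.80 ✓; ∠(QJ, JW) = 90.00° ✓; |JW| = 31.10 ✓; |EW| = 55.53 ✓.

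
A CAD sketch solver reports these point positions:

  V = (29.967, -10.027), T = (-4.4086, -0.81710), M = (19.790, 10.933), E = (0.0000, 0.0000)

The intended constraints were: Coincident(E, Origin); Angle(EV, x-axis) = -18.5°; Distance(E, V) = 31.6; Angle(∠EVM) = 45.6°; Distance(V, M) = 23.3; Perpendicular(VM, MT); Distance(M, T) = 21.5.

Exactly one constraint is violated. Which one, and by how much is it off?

Distance(M, T) = 21.5 — off by 5.40.

E = (0.00, 0.00) ✓; EV at -18.50° ✓; |EV| = 31.60 ✓; ∠EVM = 45.60° ✓; |VM| = 23.30 ✓; ∠(VM, MT) = 90.00° ✓; |MT| = 26.90 ✗.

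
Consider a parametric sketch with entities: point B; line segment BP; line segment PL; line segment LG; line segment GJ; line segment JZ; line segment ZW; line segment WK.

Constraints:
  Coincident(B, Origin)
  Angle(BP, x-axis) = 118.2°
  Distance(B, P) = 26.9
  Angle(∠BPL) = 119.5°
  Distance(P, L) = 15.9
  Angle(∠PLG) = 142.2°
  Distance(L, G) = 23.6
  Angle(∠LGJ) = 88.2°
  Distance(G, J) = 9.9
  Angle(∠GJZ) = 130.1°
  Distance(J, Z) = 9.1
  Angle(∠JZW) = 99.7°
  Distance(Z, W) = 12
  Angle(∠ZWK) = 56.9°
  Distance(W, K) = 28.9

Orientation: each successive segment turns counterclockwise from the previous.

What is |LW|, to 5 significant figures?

10.421

B is at the origin; BP runs at 118.2° with length 26.9, so P = (-12.712, 23.707). ∠BPL = 119.5° gives PL at 178.70° from the x-axis; with |PL| = 15.9, L = (-28.608, 24.068). ∠PLG = 142.2° gives LG at -143.50° from the x-axis; with |LG| = 23.6, G = (-47.579, 10.030). ∠LGJ = 88.2° gives GJ at -51.700° from the x-axis; with |GJ| = 9.9, J = (-41.443, 2.2607). ∠GJZ = 130.1° gives JZ at -1.8000° from the x-axis; with |JZ| = 9.1, Z = (-32.347, 1.9748). ∠JZW = 99.7° gives ZW at 78.500° from the x-axis; with |ZW| = 12.0, W = (-29.955, 13.734). Then |LW| = |W − L| = 10.421.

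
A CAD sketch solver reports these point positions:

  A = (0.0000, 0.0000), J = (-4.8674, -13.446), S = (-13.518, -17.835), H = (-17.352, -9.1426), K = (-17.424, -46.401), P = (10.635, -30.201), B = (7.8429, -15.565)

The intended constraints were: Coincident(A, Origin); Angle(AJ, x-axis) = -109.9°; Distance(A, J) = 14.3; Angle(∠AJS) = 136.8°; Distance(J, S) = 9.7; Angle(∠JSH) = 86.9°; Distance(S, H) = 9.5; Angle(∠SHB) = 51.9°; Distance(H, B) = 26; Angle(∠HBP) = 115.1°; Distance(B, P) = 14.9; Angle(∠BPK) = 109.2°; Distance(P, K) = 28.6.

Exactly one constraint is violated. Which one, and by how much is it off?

Distance(P, K) = 28.6 — off by 3.80.

A = (0.00, 0.00) ✓; AJ at -109.9° ✓; |AJ| = 14.30 ✓; ∠AJS = 136.8° ✓; |JS| = 9.700 ✓; ∠JSH = 86.90° ✓; |SH| = 9.500 ✓; ∠SHB = 51.90° ✓; |HB| = 26.00 ✓; ∠HBP = 115.1° ✓; |BP| = 14.90 ✓; ∠BPK = 109.2° ✓; |PK| = 32.40 ✗.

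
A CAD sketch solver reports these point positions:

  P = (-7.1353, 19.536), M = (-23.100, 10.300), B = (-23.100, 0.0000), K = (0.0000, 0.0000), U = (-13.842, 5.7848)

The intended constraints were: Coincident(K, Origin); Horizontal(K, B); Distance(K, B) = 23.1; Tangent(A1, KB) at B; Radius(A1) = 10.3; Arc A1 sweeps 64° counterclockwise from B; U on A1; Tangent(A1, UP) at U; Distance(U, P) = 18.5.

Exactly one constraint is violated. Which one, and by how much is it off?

Distance(U, P) = 18.5 — off by 3.20.

K = (0.00, 0.00) ✓; K.y = 0.00, B.y = 0.00 ✓; |KB| = 23.10 ✓; ∠(MB, BK) = 90.00° ✓; |MB| = 10.30 ✓; bearing(M→U) − bearing(M→B) = 64.00° ✓; |MU| = 10.30 ✓; ∠(MU, UP) = 90.00° ✓; |UP| = 15.30 ✗.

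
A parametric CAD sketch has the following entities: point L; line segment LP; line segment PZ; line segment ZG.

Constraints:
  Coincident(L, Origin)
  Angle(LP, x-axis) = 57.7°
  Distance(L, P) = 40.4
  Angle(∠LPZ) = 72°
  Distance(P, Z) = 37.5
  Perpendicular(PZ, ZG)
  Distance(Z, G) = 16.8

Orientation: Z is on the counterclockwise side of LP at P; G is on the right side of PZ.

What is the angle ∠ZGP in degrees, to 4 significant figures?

65.87°

∠LPZ = 72.0°, so PZ runs at 57.7° + (180° − 72.0°) = 165.7° from the x-axis; with |PZ| = 37.5, Z = P + 37.5·(cos 165.7°, sin 165.7°) = (-14.75, 43.41). PZ is perpendicular to ZG; with |ZG| = 16.8 on the right of PZ, G = Z + 16.8·(0.2470, 0.9690) = (-10.60, 59.69). Then cos ∠ZGP = GZ·GP / (|GZ||GP|), giving 65.87°.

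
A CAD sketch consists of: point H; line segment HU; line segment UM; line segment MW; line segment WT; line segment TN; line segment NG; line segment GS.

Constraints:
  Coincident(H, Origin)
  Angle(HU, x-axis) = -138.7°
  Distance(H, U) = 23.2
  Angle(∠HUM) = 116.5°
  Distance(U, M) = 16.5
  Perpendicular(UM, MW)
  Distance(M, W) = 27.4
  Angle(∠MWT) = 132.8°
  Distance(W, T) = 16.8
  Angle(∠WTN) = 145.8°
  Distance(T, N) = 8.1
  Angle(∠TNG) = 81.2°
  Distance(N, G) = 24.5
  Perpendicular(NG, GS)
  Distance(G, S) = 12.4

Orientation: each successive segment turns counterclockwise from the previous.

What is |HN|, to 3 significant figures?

20.3

H is at the origin; HU runs at -138.7° with length 23.2, so U = (-17.4, -15.3). ∠HUM = 116.5° gives UM at -75.2° from the x-axis; with |UM| = 16.5, M = (-13.2, -31.3). UM ⟂ MW, so MW runs at 14.8°; with |MW| = 27.4, W = (13.3, -24.3). ∠MWT = 132.8° gives WT at 62.0° from the x-axis; with |WT| = 16.8, T = (21.2, -9.43). ∠WTN = 145.8° gives TN at 96.2° from the x-axis; with |TN| = 8.1, N = (20.3, -1.38). Then |HN| = |N − H| = 20.3.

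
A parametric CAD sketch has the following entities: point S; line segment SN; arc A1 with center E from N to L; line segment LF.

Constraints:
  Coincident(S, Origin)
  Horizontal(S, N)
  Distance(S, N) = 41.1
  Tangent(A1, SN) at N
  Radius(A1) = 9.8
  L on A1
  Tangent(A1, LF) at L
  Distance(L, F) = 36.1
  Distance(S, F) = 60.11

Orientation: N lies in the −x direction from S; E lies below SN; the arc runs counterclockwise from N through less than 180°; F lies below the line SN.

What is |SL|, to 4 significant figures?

51.99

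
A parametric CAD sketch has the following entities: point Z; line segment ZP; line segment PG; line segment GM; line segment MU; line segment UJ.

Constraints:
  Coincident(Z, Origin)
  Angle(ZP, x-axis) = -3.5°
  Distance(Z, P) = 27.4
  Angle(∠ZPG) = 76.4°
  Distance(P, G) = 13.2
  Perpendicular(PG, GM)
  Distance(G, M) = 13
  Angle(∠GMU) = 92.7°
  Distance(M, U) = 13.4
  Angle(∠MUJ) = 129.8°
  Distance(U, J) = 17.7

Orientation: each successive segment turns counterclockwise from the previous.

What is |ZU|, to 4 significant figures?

14.59

Z is at the origin; ZP runs at -3.5° with length 27.4, so P = (27.35, -1.673). ∠ZPG = 76.4° gives PG at 100.1° from the x-axis; with |PG| = 13.2, G = (25.03, 11.32). PG ⟂ GM, so GM runs at -169.9°; with |GM| = 13.0, M = (12.24, 9.043). ∠GMU = 92.7° gives MU at -82.60° from the x-axis; with |MU| = 13.4, U = (13.96, -4.245). Then |ZU| = |U − Z| = 14.59.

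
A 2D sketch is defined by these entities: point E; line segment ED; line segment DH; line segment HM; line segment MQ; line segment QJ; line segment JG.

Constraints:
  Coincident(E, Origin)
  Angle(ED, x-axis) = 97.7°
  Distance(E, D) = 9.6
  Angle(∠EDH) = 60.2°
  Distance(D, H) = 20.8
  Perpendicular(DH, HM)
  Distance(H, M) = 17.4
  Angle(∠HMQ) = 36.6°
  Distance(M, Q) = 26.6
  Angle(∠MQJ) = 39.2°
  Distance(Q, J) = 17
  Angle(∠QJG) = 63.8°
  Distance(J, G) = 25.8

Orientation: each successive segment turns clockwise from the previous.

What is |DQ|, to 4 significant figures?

6.328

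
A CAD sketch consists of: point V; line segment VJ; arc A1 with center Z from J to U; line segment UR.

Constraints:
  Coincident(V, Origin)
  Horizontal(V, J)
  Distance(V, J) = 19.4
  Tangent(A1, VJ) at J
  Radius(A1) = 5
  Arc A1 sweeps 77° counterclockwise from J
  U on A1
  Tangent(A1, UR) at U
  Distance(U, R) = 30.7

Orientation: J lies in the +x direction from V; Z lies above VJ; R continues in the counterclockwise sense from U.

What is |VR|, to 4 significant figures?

45.98

V is at the origin; V and J share the same y with |VJ| = 19.4 and J on the +x side, so J = (19.40, 0.000). Tangency of A1 to VJ means the radius ZJ is perpendicular to VJ, so Z = J + (0, 5) = (19.40, 5.000). On A1, J sits at bearing -90° from Z; a 77° counterclockwise sweep puts U at bearing -13°, so U = Z + 5.0·(cos -13°, sin -13°) = (24.27, 3.875). Since A1 is tangent to UR there, ZU ⟂ UR, so UR runs along (−sin -13°, cos -13°); with |UR| = 30.7, R = (31.18, 33.79). Then |VR| = |R − V| = 45.98.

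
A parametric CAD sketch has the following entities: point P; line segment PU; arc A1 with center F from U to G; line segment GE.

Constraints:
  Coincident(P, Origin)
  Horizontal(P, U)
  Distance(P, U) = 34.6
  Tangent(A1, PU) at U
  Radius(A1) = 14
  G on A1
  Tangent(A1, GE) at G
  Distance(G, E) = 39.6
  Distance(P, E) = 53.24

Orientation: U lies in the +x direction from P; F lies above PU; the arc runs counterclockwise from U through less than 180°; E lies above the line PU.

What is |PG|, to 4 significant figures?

50.33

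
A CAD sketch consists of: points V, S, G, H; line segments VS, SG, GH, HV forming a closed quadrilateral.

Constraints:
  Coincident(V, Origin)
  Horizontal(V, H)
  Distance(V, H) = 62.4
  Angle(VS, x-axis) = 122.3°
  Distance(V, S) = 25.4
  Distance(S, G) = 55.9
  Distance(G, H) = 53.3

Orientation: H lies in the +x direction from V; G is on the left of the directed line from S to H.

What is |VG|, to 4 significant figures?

59.07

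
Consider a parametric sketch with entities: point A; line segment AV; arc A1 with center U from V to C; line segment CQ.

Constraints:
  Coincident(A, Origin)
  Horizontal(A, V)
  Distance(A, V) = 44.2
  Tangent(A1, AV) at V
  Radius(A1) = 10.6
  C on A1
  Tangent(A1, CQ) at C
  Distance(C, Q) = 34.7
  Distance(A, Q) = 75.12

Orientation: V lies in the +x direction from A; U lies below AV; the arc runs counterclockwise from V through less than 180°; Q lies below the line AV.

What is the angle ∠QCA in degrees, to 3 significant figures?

163°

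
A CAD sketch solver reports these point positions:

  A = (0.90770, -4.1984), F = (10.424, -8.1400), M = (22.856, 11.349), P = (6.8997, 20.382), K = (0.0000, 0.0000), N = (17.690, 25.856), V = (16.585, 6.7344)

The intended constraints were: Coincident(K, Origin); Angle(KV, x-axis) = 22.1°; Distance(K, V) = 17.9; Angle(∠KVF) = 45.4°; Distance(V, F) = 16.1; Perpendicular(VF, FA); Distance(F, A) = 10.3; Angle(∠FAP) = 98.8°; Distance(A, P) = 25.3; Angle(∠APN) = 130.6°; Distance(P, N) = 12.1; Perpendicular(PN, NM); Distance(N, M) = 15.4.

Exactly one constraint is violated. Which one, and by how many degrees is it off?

Perpendicular(PN, NM) — off by 7.30°.

K = (0.00, 0.00) ✓; KV at 22.10° ✓; |KV| = 17.90 ✓; ∠KVF = 45.40° ✓; |VF| = 16.10 ✓; ∠(VF, FA) = 90.00° ✓; |FA| = 10.30 ✓; ∠FAP = 98.80° ✓; |AP| = 25.30 ✓; ∠APN = 130.6° ✓; |PN| = 12.10 ✓; ∠(PN, NM) = 97.30° ✗; |NM| = 15.40 ✓.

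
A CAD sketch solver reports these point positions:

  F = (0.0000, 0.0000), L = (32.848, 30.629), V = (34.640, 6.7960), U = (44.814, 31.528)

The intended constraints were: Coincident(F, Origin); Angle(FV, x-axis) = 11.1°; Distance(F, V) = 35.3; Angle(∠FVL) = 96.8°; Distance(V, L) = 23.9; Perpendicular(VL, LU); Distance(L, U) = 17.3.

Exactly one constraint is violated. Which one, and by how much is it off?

Distance(L, U) = 17.3 — off by 5.30.

F = (0.00, 0.00) ✓; FV at 11.10° ✓; |FV| = 35.30 ✓; ∠FVL = 96.80° ✓; |VL| = 23.90 ✓; ∠(VL, LU) = 90.00° ✓; |LU| = 12.00 ✗.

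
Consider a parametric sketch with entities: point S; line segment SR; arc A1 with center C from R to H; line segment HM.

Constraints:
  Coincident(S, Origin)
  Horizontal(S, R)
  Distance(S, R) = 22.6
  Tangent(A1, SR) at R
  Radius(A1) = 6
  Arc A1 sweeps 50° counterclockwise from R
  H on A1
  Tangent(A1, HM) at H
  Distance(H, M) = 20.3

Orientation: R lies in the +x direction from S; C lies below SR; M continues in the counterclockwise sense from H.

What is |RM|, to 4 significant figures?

24.99

On A1, R sits at bearing 90° from C; a 50° counterclockwise sweep puts H at bearing 140°, so H = C + 6.0·(cos 140°, sin 140°) = (18.00, -2.143). Since A1 is tangent to HM there, CH ⟂ HM, so HM runs along (−sin 140°, cos 140°); with |HM| = 20.3, M = (4.955, -17.69). Then |RM| = |M − R| = 24.99.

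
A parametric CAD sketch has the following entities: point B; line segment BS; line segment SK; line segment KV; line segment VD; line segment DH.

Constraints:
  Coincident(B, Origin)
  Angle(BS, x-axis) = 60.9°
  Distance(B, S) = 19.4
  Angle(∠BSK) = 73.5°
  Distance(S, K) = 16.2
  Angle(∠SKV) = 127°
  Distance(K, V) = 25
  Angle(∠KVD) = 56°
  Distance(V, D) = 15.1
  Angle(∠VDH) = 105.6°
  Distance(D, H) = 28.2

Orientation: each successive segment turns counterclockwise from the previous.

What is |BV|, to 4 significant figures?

25.77

B is at the origin; BS runs at 60.9° with length 19.4, so S = (9.435, 16.95). ∠BSK = 73.5° gives SK at 167.4° from the x-axis; with |SK| = 16.2, K = (-6.375, 20.49). ∠SKV = 127.0° gives KV at -139.6° from the x-axis; with |KV| = 25.0, V = (-25.41, 4.282). Then |BV| = |V − B| = 25.77.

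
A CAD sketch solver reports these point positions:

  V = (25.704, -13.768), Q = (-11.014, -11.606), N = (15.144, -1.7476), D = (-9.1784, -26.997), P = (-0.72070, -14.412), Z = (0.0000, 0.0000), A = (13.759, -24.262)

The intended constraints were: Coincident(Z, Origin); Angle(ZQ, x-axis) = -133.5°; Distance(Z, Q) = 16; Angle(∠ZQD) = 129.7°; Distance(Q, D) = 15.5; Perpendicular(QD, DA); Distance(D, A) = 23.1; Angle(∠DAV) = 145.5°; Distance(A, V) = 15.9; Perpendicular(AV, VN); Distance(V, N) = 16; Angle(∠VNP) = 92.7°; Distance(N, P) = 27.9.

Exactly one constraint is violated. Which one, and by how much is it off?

Distance(N, P) = 27.9 — off by 7.60.

Z = (0.00, 0.00) ✓; ZQ at -133.5° ✓; |ZQ| = 16.00 ✓; ∠ZQD = 129.7° ✓; |QD| = 15.50 ✓; ∠(QD, DA) = 90.00° ✓; |DA| = 23.10 ✓; ∠DAV = 145.5° ✓; |AV| = 15.90 ✓; ∠(AV, VN) = 90.00° ✓; |VN| = 16.00 ✓; ∠VNP = 92.70° ✓; |NP| = 20.30 ✗.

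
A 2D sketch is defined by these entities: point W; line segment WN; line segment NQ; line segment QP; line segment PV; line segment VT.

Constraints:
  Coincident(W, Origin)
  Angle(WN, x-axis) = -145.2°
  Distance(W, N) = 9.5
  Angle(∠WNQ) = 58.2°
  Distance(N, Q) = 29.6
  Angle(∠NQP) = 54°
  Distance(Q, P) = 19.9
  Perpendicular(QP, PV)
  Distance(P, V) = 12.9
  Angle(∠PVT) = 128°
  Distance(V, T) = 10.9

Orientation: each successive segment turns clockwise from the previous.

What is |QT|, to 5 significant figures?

22.639

QP is perpendicular to PV, so PV runs at -123.00°; with |PV| = 12.9, V = (0.31364, 2.4805). ∠PVT = 128.0° gives VT at -175.00° from the x-axis; with |VT| = 10.9, T = (-10.545, 1.5305). Then |QT| = |T − Q| = 22.639.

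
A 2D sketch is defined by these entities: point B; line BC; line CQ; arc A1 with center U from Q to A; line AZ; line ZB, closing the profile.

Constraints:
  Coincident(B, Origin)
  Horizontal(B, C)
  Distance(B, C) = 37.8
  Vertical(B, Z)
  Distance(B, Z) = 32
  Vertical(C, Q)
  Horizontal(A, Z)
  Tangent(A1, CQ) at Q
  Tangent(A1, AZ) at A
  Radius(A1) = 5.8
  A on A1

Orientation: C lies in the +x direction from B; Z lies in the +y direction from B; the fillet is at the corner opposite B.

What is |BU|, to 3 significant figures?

41.4

B is at the origin; B and C share the same y with |BC| = 37.8 and C on the +x side, so C = (37.8, 0.00). B and Z share the same x with |BZ| = 32.0 and Z on the +y side, so Z = (0.00, 32.0). The virtual corner opposite B is at (37.8, 32.0). A1 meets CQ tangentially, so UQ is at right angles to CQ and since A1 is tangent to AZ there, UA ⟂ AZ, with radius 5.8, so the center U sits 5.8 in from both sides at U = (32.0, 26.2). Then |BU| = |U − B| = 41.4.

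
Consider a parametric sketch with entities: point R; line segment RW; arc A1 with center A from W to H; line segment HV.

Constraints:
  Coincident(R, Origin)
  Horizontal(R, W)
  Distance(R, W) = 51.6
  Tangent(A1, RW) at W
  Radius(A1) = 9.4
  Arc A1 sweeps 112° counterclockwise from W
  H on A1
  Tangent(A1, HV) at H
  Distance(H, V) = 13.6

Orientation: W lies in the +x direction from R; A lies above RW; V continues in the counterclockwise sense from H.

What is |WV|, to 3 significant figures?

25.8

On A1, W sits at bearing -90° from A; a 112° counterclockwise sweep puts H at bearing 22°, so H = A + 9.4·(cos 22°, sin 22°) = (60.3, 12.9). The tangent condition forces AH to be normal to HV, so HV runs along (−sin 22°, cos 22°); with |HV| = 13.6, V = (55.2, 25.5). Then |WV| = |V − W| = 25.8.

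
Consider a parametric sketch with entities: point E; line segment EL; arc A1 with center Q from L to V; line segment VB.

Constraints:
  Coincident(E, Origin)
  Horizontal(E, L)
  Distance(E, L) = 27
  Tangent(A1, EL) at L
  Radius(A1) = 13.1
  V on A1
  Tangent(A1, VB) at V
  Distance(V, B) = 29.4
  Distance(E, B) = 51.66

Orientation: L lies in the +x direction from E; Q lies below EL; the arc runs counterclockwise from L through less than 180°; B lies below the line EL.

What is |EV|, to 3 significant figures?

23.0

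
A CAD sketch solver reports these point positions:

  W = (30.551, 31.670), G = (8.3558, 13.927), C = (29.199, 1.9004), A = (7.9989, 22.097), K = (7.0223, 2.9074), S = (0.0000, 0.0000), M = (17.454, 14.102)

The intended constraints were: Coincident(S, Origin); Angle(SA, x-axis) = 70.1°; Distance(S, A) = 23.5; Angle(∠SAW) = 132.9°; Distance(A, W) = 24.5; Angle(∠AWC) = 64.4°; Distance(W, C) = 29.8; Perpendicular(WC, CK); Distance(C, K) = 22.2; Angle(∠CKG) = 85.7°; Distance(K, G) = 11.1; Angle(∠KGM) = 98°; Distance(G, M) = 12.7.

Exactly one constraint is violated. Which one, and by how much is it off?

Distance(G, M) = 12.7 — off by 3.60.

S = (0.00, 0.00) ✓; SA at 70.10° ✓; |SA| = 23.50 ✓; ∠SAW = 132.9° ✓; |AW| = 24.50 ✓; ∠AWC = 64.40° ✓; |WC| = 29.80 ✓; ∠(WC, CK) = 90.00° ✓; |CK| = 22.20 ✓; ∠CKG = 85.70° ✓; |KG| = 11.10 ✓; ∠KGM = 98.00° ✓; |GM| = 9.100 ✗.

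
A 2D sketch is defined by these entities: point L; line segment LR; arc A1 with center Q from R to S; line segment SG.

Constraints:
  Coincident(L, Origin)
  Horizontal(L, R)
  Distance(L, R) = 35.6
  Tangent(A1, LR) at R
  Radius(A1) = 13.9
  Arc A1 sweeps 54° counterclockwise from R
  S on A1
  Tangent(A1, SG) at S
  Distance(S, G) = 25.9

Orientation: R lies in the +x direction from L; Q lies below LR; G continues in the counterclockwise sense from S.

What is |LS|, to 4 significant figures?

25.02

The tangent condition forces QR to be normal to LR, so Q = R + (0, -13.9) = (35.60, -13.90). On A1, R sits at bearing 90° from Q; a 54° counterclockwise sweep puts S at bearing 144°, so S = Q + 13.9·(cos 144°, sin 144°) = (24.35, -5.730). Then |LS| = |S − L| = 25.02.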